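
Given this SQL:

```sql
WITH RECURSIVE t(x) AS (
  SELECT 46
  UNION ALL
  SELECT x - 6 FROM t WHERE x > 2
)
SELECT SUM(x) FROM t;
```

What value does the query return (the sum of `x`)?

Base: x=46.
Iteration 1: 46 > 2 holds -> x = 46 - 6 = 40.
Iteration 2: 40 > 2 holds -> x = 40 - 6 = 34.
Iteration 3: 34 > 2 holds -> x = 34 - 6 = 28.
Iteration 4: 28 > 2 holds -> x = 28 - 6 = 22.
Iteration 5: 22 > 2 holds -> x = 22 - 6 = 16.
Iteration 6: 16 > 2 holds -> x = 16 - 6 = 10.
Iteration 7: 10 > 2 holds -> x = 10 - 6 = 4.
Iteration 8: 4 > 2 holds -> x = 4 - 6 = -2.
Iteration 9: -2 > 2 fails; recursion stops.
SUM(x) = 46 + 40 + 34 + 28 + 22 + 16 + 10 + 4 + -2 = 198.

198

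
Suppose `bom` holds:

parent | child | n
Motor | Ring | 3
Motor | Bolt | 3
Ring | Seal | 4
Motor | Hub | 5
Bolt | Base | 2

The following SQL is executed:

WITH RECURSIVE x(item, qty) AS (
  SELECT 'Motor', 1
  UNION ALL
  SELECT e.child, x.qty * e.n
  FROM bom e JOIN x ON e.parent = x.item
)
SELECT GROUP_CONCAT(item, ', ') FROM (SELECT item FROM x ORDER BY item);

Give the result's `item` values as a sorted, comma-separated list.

Base, Bolt, Hub, Motor, Ring, Seal

Base: (Motor, qty=1).
Iteration 1: components of {Motor} -> Bolt = 1*3 = 3, Hub = 1*5 = 5, Ring = 1*3 = 3.
Iteration 2: components of {Bolt,Hub,Ring} -> Base = 3*2 = 6, Seal = 3*4 = 12.
Iteration 3: no further components; recursion stops.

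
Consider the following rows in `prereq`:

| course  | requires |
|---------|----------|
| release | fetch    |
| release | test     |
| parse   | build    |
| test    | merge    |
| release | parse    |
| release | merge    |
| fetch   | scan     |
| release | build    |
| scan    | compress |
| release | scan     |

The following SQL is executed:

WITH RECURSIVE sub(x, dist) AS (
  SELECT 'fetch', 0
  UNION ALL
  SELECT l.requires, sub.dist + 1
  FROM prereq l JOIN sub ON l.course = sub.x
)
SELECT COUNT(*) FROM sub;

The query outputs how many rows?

3

Base: (fetch, dist=0).
Iteration 1: edges from {fetch} -> (scan, dist=1).
Iteration 2: edges from {scan} -> (compress, dist=2).
Iteration 3: no outgoing edges from {compress}; recursion stops.
Total rows emitted: 3.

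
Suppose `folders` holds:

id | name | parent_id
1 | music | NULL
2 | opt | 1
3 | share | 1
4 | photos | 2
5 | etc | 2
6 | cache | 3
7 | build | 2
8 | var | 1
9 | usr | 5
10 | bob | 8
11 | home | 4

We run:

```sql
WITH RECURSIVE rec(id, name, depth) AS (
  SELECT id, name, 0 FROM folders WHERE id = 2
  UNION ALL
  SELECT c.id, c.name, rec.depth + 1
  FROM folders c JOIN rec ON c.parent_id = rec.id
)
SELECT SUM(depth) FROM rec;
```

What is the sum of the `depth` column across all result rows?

Base: id=2 (opt) at depth 0.
Iteration 1: rows with parent_id in {2} -> photos (id 4, depth 1), etc (id 5, depth 1), build (id 7, depth 1).
Iteration 2: rows with parent_id in {4,5,7} -> usr (id 9, depth 2), home (id 11, depth 2).
Iteration 3: no rows with parent_id in {9,11}; recursion stops.
SUM(depth) = 0 + 1 + 1 + 1 + 2 + 2 = 7.

7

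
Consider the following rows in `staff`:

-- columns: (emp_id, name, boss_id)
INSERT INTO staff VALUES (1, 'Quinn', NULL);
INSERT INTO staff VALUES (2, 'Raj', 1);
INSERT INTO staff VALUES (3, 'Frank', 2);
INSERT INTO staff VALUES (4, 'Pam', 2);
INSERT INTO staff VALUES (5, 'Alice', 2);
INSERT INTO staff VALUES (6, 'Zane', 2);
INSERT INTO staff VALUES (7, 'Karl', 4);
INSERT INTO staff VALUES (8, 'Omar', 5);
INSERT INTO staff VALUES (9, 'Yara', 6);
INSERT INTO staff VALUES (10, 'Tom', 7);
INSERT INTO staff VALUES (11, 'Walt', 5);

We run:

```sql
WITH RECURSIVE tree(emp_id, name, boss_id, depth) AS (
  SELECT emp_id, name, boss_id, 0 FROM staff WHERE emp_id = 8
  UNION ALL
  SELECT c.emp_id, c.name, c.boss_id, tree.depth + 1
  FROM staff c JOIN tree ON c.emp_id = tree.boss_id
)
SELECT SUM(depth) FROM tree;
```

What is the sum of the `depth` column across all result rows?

6

Base: emp_id=8 (Omar), boss_id=5, depth 0.
Iteration 1: join on emp_id=5 -> Alice (id 5, boss_id=2, depth 1).
Iteration 2: join on emp_id=2 -> Raj (id 2, boss_id=1, depth 2).
Iteration 3: join on emp_id=1 -> Quinn (id 1, boss_id=NULL, depth 3).
Iteration 4: boss_id is NULL; no match; recursion stops.
SUM(depth) = 0 + 1 + 2 + 3 = 6.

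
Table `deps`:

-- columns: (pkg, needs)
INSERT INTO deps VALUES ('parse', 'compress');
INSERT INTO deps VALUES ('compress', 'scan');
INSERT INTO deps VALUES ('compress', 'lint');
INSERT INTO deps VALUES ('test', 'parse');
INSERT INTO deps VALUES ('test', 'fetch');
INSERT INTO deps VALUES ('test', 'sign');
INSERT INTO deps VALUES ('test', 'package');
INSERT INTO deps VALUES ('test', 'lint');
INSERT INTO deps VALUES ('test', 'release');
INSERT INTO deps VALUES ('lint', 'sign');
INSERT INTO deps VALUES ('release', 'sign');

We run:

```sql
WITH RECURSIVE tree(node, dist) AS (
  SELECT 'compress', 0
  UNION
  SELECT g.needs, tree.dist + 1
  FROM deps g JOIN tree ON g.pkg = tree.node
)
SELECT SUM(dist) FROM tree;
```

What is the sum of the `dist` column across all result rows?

4

Base: (compress, dist=0).
Iteration 1: edges from {compress} -> (lint, dist=1), (scan, dist=1).
Iteration 2: edges from {lint,scan} -> (sign, dist=2).
Iteration 3: no outgoing edges from {sign}; recursion stops.
SUM(dist) = 0 + 1 + 1 + 2 = 4.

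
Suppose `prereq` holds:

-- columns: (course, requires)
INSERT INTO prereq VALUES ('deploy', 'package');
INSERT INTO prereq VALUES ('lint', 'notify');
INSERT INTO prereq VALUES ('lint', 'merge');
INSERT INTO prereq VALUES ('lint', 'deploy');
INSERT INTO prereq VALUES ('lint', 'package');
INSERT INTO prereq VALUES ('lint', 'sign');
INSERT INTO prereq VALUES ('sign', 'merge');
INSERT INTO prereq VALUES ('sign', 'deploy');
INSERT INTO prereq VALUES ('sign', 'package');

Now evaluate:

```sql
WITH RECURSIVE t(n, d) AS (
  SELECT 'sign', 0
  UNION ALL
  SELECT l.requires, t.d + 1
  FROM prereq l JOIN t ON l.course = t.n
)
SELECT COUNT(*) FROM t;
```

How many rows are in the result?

Base: (sign, d=0).
Iteration 1: edges from {sign} -> (deploy, d=1), (merge, d=1), (package, d=1).
Iteration 2: edges from {deploy,merge,package} -> (package, d=2).
Iteration 3: no outgoing edges from {package}; recursion stops.
Total rows emitted: 5.

5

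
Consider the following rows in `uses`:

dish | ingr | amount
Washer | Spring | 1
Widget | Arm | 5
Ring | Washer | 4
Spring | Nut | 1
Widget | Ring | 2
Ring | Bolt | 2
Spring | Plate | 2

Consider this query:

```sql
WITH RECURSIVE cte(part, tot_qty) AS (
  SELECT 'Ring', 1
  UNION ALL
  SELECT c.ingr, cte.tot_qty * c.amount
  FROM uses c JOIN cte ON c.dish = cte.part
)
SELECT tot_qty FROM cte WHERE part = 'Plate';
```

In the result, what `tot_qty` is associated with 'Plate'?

8

Base: (Ring, tot_qty=1).
Iteration 1: components of {Ring} -> Bolt = 1*2 = 2, Washer = 1*4 = 4.
Iteration 2: components of {Bolt,Washer} -> Spring = 4*1 = 4.
Iteration 3: components of {Spring} -> Nut = 4*1 = 4, Plate = 4*2 = 8.
Iteration 4: no further components; recursion stops.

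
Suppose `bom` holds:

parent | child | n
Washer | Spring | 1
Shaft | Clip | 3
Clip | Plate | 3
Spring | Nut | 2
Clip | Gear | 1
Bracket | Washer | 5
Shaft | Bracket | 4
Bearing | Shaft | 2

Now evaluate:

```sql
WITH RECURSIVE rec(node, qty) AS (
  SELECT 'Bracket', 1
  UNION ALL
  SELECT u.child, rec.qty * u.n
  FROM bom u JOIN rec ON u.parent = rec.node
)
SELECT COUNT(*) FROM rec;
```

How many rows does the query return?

4

Base: (Bracket, qty=1).
Iteration 1: components of {Bracket} -> Washer = 1*5 = 5.
Iteration 2: components of {Washer} -> Spring = 5*1 = 5.
Iteration 3: components of {Spring} -> Nut = 5*2 = 10.
Iteration 4: no further components; recursion stops.
Total rows emitted: 4.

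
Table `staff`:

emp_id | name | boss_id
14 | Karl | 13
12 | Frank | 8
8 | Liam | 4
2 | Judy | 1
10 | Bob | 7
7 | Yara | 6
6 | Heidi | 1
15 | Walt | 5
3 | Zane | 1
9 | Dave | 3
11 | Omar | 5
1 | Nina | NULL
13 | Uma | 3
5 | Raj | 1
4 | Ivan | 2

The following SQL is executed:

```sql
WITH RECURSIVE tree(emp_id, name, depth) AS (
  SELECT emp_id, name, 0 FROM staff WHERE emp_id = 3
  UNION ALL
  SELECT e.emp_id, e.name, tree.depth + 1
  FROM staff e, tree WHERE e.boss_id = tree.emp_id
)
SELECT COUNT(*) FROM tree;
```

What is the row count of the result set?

Base: emp_id=3 (Zane) at depth 0.
Iteration 1: rows with boss_id in {3} -> Dave (id 9, depth 1), Uma (id 13, depth 1).
Iteration 2: rows with boss_id in {9,13} -> Karl (id 14, depth 2).
Iteration 3: no rows with boss_id in {14}; recursion stops.
Total rows emitted: 4.

4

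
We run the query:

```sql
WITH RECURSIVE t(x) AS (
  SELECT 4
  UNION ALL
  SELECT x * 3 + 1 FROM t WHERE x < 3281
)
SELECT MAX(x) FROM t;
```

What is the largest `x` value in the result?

9841

Base: x=4.
Iteration 1: 4 < 3281 holds -> x = 4 * 3 + 1 = 13.
Iteration 2: 13 < 3281 holds -> x = 13 * 3 + 1 = 40.
Iteration 3: 40 < 3281 holds -> x = 40 * 3 + 1 = 121.
Iteration 4: 121 < 3281 holds -> x = 121 * 3 + 1 = 364.
Iteration 5: 364 < 3281 holds -> x = 364 * 3 + 1 = 1093.
Iteration 6: 1093 < 3281 holds -> x = 1093 * 3 + 1 = 3280.
Iteration 7: 3280 < 3281 holds -> x = 3280 * 3 + 1 = 9841.
Iteration 8: 9841 < 3281 fails; recursion stops.
x values: 4, 13, 40, 121, 364, 1093, 3280, 9841; the maximum is 9841.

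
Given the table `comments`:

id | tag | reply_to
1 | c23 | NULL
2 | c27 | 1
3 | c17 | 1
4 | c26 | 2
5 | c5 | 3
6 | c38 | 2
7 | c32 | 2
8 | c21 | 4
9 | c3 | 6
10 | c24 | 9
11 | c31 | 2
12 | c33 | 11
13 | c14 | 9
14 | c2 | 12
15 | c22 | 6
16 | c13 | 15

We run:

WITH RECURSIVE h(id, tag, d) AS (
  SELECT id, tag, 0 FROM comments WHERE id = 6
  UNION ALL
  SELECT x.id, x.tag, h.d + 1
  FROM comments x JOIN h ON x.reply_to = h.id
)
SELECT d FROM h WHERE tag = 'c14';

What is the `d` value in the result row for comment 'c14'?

Base: id=6 (c38) at d 0.
Iteration 1: rows with reply_to in {6} -> c3 (id 9, d 1), c22 (id 15, d 1).
Iteration 2: rows with reply_to in {9,15} -> c24 (id 10, d 2), c14 (id 13, d 2), c13 (id 16, d 2).
Iteration 3: no rows with reply_to in {10,13,16}; recursion stops.

2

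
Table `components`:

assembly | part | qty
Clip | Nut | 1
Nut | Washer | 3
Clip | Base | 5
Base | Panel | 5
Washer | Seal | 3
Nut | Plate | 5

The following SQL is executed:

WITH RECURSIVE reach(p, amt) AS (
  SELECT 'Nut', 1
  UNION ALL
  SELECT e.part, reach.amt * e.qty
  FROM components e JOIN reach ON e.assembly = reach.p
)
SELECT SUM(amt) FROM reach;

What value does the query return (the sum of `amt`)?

18

Base: (Nut, amt=1).
Iteration 1: components of {Nut} -> Plate = 1*5 = 5, Washer = 1*3 = 3.
Iteration 2: components of {Plate,Washer} -> Seal = 3*3 = 9.
Iteration 3: no further components; recursion stops.
SUM(amt) = 1 + 3 + 5 + 9 = 18.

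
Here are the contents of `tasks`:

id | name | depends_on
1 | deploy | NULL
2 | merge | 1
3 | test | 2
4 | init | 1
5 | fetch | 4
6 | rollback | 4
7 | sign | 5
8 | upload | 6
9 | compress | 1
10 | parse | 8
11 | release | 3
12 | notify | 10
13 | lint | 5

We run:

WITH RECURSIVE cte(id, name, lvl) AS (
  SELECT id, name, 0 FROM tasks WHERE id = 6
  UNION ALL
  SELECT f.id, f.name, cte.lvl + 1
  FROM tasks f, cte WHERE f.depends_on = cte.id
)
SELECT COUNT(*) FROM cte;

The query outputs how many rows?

4

Base: id=6 (rollback) at lvl 0.
Iteration 1: rows with depends_on in {6} -> upload (id 8, lvl 1).
Iteration 2: rows with depends_on in {8} -> parse (id 10, lvl 2).
Iteration 3: rows with depends_on in {10} -> notify (id 12, lvl 3).
Iteration 4: no rows with depends_on in {12}; recursion stops.
Total rows emitted: 4.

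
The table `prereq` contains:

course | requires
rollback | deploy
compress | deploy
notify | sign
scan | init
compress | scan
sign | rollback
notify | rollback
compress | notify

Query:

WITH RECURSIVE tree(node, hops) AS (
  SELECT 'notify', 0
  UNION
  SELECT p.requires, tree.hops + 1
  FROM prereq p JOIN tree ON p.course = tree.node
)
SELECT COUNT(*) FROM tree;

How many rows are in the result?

Base: (notify, hops=0).
Iteration 1: edges from {notify} -> (rollback, hops=1), (sign, hops=1).
Iteration 2: edges from {rollback,sign} -> (deploy, hops=2), (rollback, hops=2).
Iteration 3: edges from {deploy,rollback} -> (deploy, hops=3).
Iteration 4: no outgoing edges from {deploy}; recursion stops.
Total rows emitted: 6.

6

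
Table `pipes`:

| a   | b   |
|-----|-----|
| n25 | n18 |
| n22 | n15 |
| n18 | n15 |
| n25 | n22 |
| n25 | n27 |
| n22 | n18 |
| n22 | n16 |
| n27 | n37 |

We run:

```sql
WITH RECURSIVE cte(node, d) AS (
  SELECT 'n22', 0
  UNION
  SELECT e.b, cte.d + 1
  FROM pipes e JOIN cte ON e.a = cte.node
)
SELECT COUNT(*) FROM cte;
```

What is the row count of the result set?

Base: (n22, d=0).
Iteration 1: edges from {n22} -> (n15, d=1), (n16, d=1), (n18, d=1).
Iteration 2: edges from {n15,n16,n18} -> (n15, d=2).
Iteration 3: no outgoing edges from {n15}; recursion stops.
Total rows emitted: 5.

5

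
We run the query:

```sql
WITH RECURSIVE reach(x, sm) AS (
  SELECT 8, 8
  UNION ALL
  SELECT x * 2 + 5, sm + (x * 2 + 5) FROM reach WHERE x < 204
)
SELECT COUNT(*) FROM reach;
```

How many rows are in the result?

6

Base: x=8, sm=8.
Iteration 1: 8 < 204 holds -> x = 8 * 2 + 5 = 21, sm = 8 + 21 = 29.
Iteration 2: 21 < 204 holds -> x = 21 * 2 + 5 = 47, sm = 29 + 47 = 76.
Iteration 3: 47 < 204 holds -> x = 47 * 2 + 5 = 99, sm = 76 + 99 = 175.
Iteration 4: 99 < 204 holds -> x = 99 * 2 + 5 = 203, sm = 175 + 203 = 378.
Iteration 5: 203 < 204 holds -> x = 203 * 2 + 5 = 411, sm = 378 + 411 = 789.
Iteration 6: 411 < 204 fails; recursion stops.
Total rows emitted: 6.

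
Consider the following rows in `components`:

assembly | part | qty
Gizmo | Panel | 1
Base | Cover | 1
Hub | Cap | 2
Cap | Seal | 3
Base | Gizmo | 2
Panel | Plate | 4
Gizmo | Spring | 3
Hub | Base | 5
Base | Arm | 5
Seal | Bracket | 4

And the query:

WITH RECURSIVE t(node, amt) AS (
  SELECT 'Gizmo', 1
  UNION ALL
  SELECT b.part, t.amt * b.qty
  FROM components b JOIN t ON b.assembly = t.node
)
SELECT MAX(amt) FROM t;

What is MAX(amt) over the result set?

Base: (Gizmo, amt=1).
Iteration 1: components of {Gizmo} -> Panel = 1*1 = 1, Spring = 1*3 = 3.
Iteration 2: components of {Panel,Spring} -> Plate = 1*4 = 4.
Iteration 3: no further components; recursion stops.
amt values: 1, 1, 3, 4; the maximum is 4.

4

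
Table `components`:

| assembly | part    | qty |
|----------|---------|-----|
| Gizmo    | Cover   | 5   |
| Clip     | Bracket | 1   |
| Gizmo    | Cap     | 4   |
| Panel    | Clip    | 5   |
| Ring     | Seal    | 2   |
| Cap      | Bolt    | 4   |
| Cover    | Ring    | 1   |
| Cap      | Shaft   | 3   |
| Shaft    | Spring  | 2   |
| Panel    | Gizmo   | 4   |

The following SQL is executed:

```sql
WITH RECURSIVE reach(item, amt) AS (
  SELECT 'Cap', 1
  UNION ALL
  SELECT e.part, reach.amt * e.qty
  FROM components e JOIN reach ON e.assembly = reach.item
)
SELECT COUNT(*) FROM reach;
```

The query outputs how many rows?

4

Base: (Cap, amt=1).
Iteration 1: components of {Cap} -> Bolt = 1*4 = 4, Shaft = 1*3 = 3.
Iteration 2: components of {Bolt,Shaft} -> Spring = 3*2 = 6.
Iteration 3: no further components; recursion stops.
Total rows emitted: 4.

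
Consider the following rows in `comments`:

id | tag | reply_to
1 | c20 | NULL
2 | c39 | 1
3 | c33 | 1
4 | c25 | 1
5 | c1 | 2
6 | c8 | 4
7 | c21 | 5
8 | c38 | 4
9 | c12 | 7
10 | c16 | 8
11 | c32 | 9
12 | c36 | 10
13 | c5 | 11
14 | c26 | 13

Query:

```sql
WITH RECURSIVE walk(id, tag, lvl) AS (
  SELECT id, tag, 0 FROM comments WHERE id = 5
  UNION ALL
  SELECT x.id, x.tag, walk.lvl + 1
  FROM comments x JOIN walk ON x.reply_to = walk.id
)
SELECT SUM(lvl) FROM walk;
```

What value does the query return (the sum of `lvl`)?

Base: id=5 (c1) at lvl 0.
Iteration 1: rows with reply_to in {5} -> c21 (id 7, lvl 1).
Iteration 2: rows with reply_to in {7} -> c12 (id 9, lvl 2).
Iteration 3: rows with reply_to in {9} -> c32 (id 11, lvl 3).
Iteration 4: rows with reply_to in {11} -> c5 (id 13, lvl 4).
Iteration 5: rows with reply_to in {13} -> c26 (id 14, lvl 5).
Iteration 6: no rows with reply_to in {14}; recursion stops.
SUM(lvl) = 0 + 1 + 2 + 3 + 4 + 5 = 15.

15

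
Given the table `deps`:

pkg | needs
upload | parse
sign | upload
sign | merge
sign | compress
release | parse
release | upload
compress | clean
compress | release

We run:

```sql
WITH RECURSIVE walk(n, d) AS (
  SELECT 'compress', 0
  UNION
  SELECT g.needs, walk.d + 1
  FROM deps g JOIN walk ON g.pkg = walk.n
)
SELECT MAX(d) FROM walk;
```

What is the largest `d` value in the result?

Base: (compress, d=0).
Iteration 1: edges from {compress} -> (clean, d=1), (release, d=1).
Iteration 2: edges from {clean,release} -> (parse, d=2), (upload, d=2).
Iteration 3: edges from {parse,upload} -> (parse, d=3).
Iteration 4: no outgoing edges from {parse}; recursion stops.
d values: 0, 1, 1, 2, 2, 3; the maximum is 3.

3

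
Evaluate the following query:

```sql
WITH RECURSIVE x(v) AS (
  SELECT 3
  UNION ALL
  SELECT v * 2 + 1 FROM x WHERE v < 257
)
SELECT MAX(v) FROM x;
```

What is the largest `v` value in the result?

511

Base: v=3.
Iteration 1: 3 < 257 holds -> v = 3 * 2 + 1 = 7.
Iteration 2: 7 < 257 holds -> v = 7 * 2 + 1 = 15.
Iteration 3: 15 < 257 holds -> v = 15 * 2 + 1 = 31.
Iteration 4: 31 < 257 holds -> v = 31 * 2 + 1 = 63.
Iteration 5: 63 < 257 holds -> v = 63 * 2 + 1 = 127.
Iteration 6: 127 < 257 holds -> v = 127 * 2 + 1 = 255.
Iteration 7: 255 < 257 holds -> v = 255 * 2 + 1 = 511.
Iteration 8: 511 < 257 fails; recursion stops.
v values: 3, 7, 15, 31, 63, 127, 255, 511; the maximum is 511.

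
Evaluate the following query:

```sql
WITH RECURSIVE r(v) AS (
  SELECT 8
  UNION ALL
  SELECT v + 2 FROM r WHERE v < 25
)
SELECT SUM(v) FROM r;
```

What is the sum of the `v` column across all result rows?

170

Base: v=8.
Iteration 1: 8 < 25 holds -> v = 8 + 2 = 10.
Iteration 2: 10 < 25 holds -> v = 10 + 2 = 12.
Iteration 3: 12 < 25 holds -> v = 12 + 2 = 14.
Iteration 4: 14 < 25 holds -> v = 14 + 2 = 16.
Iteration 5: 16 < 25 holds -> v = 16 + 2 = 18.
Iteration 6: 18 < 25 holds -> v = 18 + 2 = 20.
Iteration 7: 20 < 25 holds -> v = 20 + 2 = 22.
Iteration 8: 22 < 25 holds -> v = 22 + 2 = 24.
Iteration 9: 24 < 25 holds -> v = 24 + 2 = 26.
Iteration 10: 26 < 25 fails; recursion stops.
SUM(v) = 8 + 10 + 12 + 14 + 16 + 18 + 20 + 22 + 24 + 26 = 170.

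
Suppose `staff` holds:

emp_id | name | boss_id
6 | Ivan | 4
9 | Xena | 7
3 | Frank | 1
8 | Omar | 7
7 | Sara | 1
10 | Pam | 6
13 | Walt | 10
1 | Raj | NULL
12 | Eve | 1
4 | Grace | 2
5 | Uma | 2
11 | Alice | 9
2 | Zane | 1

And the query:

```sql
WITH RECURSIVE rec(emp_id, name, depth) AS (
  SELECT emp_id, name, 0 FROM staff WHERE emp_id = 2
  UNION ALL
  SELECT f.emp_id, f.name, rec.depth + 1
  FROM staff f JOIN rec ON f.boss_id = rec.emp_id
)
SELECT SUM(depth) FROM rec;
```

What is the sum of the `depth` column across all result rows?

11

Base: emp_id=2 (Zane) at depth 0.
Iteration 1: rows with boss_id in {2} -> Grace (id 4, depth 1), Uma (id 5, depth 1).
Iteration 2: rows with boss_id in {4,5} -> Ivan (id 6, depth 2).
Iteration 3: rows with boss_id in {6} -> Pam (id 10, depth 3).
Iteration 4: rows with boss_id in {10} -> Walt (id 13, depth 4).
Iteration 5: no rows with boss_id in {13}; recursion stops.
SUM(depth) = 0 + 1 + 1 + 2 + 3 + 4 = 11.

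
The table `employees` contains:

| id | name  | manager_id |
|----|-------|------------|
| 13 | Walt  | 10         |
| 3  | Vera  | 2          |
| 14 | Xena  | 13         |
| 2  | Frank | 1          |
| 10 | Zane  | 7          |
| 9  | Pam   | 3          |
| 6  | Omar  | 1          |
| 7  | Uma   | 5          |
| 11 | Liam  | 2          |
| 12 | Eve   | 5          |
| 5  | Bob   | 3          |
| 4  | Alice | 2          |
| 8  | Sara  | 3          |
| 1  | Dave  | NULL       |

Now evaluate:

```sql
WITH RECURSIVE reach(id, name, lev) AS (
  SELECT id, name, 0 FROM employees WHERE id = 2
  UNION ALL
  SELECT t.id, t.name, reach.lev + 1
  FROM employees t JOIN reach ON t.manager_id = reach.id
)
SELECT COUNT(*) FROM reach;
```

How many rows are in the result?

12

Base: id=2 (Frank) at lev 0.
Iteration 1: rows with manager_id in {2} -> Vera (id 3, lev 1), Alice (id 4, lev 1), Liam (id 11, lev 1).
Iteration 2: rows with manager_id in {3,4,11} -> Bob (id 5, lev 2), Sara (id 8, lev 2), Pam (id 9, lev 2).
Iteration 3: rows with manager_id in {5,8,9} -> Uma (id 7, lev 3), Eve (id 12, lev 3).
Iteration 4: rows with manager_id in {7,12} -> Zane (id 10, lev 4).
Iteration 5: rows with manager_id in {10} -> Walt (id 13, lev 5).
Iteration 6: rows with manager_id in {13} -> Xena (id 14, lev 6).
Iteration 7: no rows with manager_id in {14}; recursion stops.
Total rows emitted: 12.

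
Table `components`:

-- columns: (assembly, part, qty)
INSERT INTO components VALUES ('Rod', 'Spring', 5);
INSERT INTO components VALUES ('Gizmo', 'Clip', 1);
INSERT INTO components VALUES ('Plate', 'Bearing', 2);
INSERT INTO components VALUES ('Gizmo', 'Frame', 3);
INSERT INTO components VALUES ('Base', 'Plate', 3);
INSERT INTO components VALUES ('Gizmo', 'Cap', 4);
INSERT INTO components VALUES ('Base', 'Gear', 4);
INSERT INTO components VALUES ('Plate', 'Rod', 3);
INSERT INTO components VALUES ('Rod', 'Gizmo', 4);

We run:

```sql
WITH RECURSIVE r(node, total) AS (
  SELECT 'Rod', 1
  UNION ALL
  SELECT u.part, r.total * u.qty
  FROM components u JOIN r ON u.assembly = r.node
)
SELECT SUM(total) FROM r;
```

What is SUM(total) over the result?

Base: (Rod, total=1).
Iteration 1: components of {Rod} -> Gizmo = 1*4 = 4, Spring = 1*5 = 5.
Iteration 2: components of {Gizmo,Spring} -> Cap = 4*4 = 16, Clip = 4*1 = 4, Frame = 4*3 = 12.
Iteration 3: no further components; recursion stops.
SUM(total) = 1 + 4 + 5 + 4 + 12 + 16 = 42.

42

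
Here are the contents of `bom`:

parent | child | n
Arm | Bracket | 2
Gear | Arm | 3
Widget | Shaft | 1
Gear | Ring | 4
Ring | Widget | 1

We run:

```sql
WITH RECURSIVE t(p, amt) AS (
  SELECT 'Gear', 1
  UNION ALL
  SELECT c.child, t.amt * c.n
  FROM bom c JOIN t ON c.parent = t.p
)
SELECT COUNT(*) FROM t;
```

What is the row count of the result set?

6

Base: (Gear, amt=1).
Iteration 1: components of {Gear} -> Arm = 1*3 = 3, Ring = 1*4 = 4.
Iteration 2: components of {Arm,Ring} -> Bracket = 3*2 = 6, Widget = 4*1 = 4.
Iteration 3: components of {Bracket,Widget} -> Shaft = 4*1 = 4.
Iteration 4: no further components; recursion stops.
Total rows emitted: 6.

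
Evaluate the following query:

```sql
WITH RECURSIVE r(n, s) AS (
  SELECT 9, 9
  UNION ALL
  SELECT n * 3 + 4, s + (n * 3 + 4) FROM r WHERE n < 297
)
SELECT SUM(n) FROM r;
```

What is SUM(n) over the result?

Base: n=9, s=9.
Iteration 1: 9 < 297 holds -> n = 9 * 3 + 4 = 31, s = 9 + 31 = 40.
Iteration 2: 31 < 297 holds -> n = 31 * 3 + 4 = 97, s = 40 + 97 = 137.
Iteration 3: 97 < 297 holds -> n = 97 * 3 + 4 = 295, s = 137 + 295 = 432.
Iteration 4: 295 < 297 holds -> n = 295 * 3 + 4 = 889, s = 432 + 889 = 1321.
Iteration 5: 889 < 297 fails; recursion stops.
SUM(n) = 9 + 31 + 97 + 295 + 889 = 1321.

1321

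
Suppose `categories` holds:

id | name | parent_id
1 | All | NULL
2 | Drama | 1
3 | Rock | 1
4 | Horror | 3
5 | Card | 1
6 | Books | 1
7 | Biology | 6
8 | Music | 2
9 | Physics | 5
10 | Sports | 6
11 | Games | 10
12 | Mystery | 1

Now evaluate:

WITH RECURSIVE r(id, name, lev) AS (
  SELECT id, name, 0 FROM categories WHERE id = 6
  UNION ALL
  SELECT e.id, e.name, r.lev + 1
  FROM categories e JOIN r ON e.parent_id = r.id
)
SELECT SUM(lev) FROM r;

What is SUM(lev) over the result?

Base: id=6 (Books) at lev 0.
Iteration 1: rows with parent_id in {6} -> Biology (id 7, lev 1), Sports (id 10, lev 1).
Iteration 2: rows with parent_id in {7,10} -> Games (id 11, lev 2).
Iteration 3: no rows with parent_id in {11}; recursion stops.
SUM(lev) = 0 + 1 + 1 + 2 = 4.

4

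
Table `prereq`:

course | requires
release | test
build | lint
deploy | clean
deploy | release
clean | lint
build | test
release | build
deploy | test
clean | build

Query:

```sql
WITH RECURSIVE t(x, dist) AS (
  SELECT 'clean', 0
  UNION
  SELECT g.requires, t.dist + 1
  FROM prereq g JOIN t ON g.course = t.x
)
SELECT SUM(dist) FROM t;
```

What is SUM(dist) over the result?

Base: (clean, dist=0).
Iteration 1: edges from {clean} -> (build, dist=1), (lint, dist=1).
Iteration 2: edges from {build,lint} -> (lint, dist=2), (test, dist=2).
Iteration 3: no outgoing edges from {lint,test}; recursion stops.
SUM(dist) = 0 + 1 + 1 + 2 + 2 = 6.

6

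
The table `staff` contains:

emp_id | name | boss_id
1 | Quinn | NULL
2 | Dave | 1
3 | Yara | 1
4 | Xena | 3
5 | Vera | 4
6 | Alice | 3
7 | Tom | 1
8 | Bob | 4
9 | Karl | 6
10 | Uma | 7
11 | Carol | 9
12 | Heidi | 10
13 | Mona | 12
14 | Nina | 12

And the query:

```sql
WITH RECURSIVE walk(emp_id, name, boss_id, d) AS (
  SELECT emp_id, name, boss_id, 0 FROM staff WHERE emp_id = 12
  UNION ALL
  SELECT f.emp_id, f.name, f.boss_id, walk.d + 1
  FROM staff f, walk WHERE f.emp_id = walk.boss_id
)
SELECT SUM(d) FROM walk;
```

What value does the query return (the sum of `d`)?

Base: emp_id=12 (Heidi), boss_id=10, d 0.
Iteration 1: join on emp_id=10 -> Uma (id 10, boss_id=7, d 1).
Iteration 2: join on emp_id=7 -> Tom (id 7, boss_id=1, d 2).
Iteration 3: join on emp_id=1 -> Quinn (id 1, boss_id=NULL, d 3).
Iteration 4: boss_id is NULL; no match; recursion stops.
SUM(d) = 0 + 1 + 2 + 3 = 6.

6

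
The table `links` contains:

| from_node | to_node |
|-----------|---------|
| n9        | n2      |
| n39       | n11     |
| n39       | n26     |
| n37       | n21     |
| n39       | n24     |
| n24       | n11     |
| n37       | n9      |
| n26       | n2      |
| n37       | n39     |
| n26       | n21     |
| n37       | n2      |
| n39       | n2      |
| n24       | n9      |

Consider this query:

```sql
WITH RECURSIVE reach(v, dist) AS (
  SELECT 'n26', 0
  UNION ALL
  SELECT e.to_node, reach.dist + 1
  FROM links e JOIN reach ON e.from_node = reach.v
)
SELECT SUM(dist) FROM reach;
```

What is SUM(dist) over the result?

2

Base: (n26, dist=0).
Iteration 1: edges from {n26} -> (n2, dist=1), (n21, dist=1).
Iteration 2: no outgoing edges from {n2,n21}; recursion stops.
SUM(dist) = 0 + 1 + 1 = 2.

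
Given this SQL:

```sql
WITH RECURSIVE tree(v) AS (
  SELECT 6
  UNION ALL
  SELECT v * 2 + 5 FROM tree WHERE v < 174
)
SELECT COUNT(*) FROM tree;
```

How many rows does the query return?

Base: v=6.
Iteration 1: 6 < 174 holds -> v = 6 * 2 + 5 = 17.
Iteration 2: 17 < 174 holds -> v = 17 * 2 + 5 = 39.
Iteration 3: 39 < 174 holds -> v = 39 * 2 + 5 = 83.
Iteration 4: 83 < 174 holds -> v = 83 * 2 + 5 = 171.
Iteration 5: 171 < 174 holds -> v = 171 * 2 + 5 = 347.
Iteration 6: 347 < 174 fails; recursion stops.
Total rows emitted: 6.

6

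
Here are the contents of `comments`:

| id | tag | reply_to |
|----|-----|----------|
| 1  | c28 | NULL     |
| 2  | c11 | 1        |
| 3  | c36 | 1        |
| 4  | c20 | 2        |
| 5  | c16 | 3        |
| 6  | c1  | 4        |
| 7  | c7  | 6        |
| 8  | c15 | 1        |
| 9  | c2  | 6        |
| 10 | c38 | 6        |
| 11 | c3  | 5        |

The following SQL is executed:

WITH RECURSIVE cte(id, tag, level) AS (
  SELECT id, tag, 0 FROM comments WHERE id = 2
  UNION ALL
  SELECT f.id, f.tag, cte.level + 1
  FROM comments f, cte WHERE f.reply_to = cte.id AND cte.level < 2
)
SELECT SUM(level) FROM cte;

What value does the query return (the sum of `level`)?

3

Base: id=2 (c11) at level 0.
Iteration 1: rows with reply_to in {2} -> c20 (id 4, level 1).
Iteration 2: rows with reply_to in {4} -> c1 (id 6, level 2).
Iteration 3: level < 2 fails for all current rows; recursion stops.
SUM(level) = 0 + 1 + 2 = 3.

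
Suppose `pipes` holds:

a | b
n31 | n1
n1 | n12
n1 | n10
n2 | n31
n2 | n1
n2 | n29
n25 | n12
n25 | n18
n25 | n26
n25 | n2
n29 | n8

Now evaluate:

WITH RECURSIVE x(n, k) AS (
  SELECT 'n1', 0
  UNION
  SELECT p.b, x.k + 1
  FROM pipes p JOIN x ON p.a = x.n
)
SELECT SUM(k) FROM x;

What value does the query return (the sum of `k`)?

Base: (n1, k=0).
Iteration 1: edges from {n1} -> (n10, k=1), (n12, k=1).
Iteration 2: no outgoing edges from {n10,n12}; recursion stops.
SUM(k) = 0 + 1 + 1 = 2.

2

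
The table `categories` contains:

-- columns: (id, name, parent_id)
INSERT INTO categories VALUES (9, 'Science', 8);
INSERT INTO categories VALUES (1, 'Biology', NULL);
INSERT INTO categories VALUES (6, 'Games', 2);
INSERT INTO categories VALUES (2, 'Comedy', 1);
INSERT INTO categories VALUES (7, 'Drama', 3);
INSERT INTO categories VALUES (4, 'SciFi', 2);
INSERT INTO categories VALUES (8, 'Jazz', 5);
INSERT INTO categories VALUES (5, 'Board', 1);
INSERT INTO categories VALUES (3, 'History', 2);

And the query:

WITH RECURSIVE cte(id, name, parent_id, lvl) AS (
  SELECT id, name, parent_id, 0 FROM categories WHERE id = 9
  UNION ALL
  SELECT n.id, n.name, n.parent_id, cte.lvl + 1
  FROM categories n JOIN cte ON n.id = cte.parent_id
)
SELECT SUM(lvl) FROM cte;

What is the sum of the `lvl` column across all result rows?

6

Base: id=9 (Science), parent_id=8, lvl 0.
Iteration 1: join on id=8 -> Jazz (id 8, parent_id=5, lvl 1).
Iteration 2: join on id=5 -> Board (id 5, parent_id=1, lvl 2).
Iteration 3: join on id=1 -> Biology (id 1, parent_id=NULL, lvl 3).
Iteration 4: parent_id is NULL; no match; recursion stops.
SUM(lvl) = 0 + 1 + 2 + 3 = 6.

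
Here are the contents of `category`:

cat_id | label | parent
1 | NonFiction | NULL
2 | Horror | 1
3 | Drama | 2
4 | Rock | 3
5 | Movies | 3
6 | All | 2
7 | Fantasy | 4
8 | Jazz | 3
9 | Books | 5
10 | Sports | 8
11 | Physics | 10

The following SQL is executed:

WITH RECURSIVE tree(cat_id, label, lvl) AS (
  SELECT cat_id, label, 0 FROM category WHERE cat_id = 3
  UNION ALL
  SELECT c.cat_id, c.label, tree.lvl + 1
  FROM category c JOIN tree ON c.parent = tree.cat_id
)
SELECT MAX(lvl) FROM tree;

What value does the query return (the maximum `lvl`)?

Base: cat_id=3 (Drama) at lvl 0.
Iteration 1: rows with parent in {3} -> Rock (id 4, lvl 1), Movies (id 5, lvl 1), Jazz (id 8, lvl 1).
Iteration 2: rows with parent in {4,5,8} -> Fantasy (id 7, lvl 2), Books (id 9, lvl 2), Sports (id 10, lvl 2).
Iteration 3: rows with parent in {7,9,10} -> Physics (id 11, lvl 3).
Iteration 4: no rows with parent in {11}; recursion stops.
lvl values: 0, 1, 1, 1, 2, 2, 2, 3; the maximum is 3.

3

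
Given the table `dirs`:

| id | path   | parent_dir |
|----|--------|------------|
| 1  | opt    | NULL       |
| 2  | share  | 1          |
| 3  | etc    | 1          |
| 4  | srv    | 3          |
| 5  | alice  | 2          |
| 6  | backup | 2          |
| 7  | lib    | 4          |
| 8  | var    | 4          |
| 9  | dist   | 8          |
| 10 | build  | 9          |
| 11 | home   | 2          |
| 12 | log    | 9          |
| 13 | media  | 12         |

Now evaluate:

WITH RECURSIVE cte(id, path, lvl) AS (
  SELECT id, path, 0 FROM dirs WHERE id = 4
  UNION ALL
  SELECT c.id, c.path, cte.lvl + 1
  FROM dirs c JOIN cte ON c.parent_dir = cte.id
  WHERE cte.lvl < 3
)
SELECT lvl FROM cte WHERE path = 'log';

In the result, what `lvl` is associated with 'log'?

3

Base: id=4 (srv) at lvl 0.
Iteration 1: rows with parent_dir in {4} -> lib (id 7, lvl 1), var (id 8, lvl 1).
Iteration 2: rows with parent_dir in {7,8} -> dist (id 9, lvl 2).
Iteration 3: rows with parent_dir in {9} -> build (id 10, lvl 3), log (id 12, lvl 3).
Iteration 4: lvl < 3 fails for all current rows; recursion stops.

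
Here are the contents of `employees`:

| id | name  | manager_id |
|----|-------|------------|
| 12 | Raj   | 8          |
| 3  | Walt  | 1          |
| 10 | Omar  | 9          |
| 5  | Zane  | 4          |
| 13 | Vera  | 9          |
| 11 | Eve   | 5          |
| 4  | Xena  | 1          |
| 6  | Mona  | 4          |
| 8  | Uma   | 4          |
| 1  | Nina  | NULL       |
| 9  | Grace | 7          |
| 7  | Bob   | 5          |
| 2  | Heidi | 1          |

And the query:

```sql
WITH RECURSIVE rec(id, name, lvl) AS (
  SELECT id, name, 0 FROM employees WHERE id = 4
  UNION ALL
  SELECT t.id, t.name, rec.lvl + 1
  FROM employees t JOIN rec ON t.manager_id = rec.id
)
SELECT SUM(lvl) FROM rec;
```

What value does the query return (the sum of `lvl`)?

Base: id=4 (Xena) at lvl 0.
Iteration 1: rows with manager_id in {4} -> Zane (id 5, lvl 1), Mona (id 6, lvl 1), Uma (id 8, lvl 1).
Iteration 2: rows with manager_id in {5,6,8} -> Bob (id 7, lvl 2), Eve (id 11, lvl 2), Raj (id 12, lvl 2).
Iteration 3: rows with manager_id in {7,11,12} -> Grace (id 9, lvl 3).
Iteration 4: rows with manager_id in {9} -> Omar (id 10, lvl 4), Vera (id 13, lvl 4).
Iteration 5: no rows with manager_id in {10,13}; recursion stops.
SUM(lvl) = 0 + 1 + 1 + 1 + 2 + 2 + 2 + 3 + 4 + 4 = 20.

20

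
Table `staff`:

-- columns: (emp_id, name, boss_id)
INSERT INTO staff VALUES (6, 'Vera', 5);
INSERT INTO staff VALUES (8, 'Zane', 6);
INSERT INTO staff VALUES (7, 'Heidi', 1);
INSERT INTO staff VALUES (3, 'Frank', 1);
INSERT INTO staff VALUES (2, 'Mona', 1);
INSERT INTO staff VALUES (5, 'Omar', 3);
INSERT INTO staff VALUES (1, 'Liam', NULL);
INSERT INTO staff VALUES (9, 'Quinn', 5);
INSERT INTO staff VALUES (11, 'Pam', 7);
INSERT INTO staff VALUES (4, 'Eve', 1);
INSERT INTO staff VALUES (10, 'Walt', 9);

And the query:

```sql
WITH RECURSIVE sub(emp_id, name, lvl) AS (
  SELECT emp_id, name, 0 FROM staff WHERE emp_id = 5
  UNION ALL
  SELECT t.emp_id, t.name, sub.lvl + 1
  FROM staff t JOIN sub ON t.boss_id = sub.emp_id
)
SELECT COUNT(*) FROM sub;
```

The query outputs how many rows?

Base: emp_id=5 (Omar) at lvl 0.
Iteration 1: rows with boss_id in {5} -> Vera (id 6, lvl 1), Quinn (id 9, lvl 1).
Iteration 2: rows with boss_id in {6,9} -> Zane (id 8, lvl 2), Walt (id 10, lvl 2).
Iteration 3: no rows with boss_id in {8,10}; recursion stops.
Total rows emitted: 5.

5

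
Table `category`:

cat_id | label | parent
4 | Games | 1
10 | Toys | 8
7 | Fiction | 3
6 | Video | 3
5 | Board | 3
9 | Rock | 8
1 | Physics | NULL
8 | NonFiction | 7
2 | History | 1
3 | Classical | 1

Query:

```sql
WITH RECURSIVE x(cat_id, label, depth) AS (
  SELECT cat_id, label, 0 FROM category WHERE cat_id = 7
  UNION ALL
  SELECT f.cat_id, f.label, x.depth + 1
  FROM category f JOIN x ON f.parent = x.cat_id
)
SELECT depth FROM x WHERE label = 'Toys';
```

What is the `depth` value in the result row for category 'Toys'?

2

Base: cat_id=7 (Fiction) at depth 0.
Iteration 1: rows with parent in {7} -> NonFiction (id 8, depth 1).
Iteration 2: rows with parent in {8} -> Rock (id 9, depth 2), Toys (id 10, depth 2).
Iteration 3: no rows with parent in {9,10}; recursion stops.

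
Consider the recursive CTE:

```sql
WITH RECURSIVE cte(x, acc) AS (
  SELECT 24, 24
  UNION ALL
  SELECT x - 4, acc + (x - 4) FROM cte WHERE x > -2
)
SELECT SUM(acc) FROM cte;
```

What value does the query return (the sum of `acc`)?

528

Base: x=24, acc=24.
Iteration 1: 24 > -2 holds -> x = 24 - 4 = 20, acc = 24 + 20 = 44.
Iteration 2: 20 > -2 holds -> x = 20 - 4 = 16, acc = 44 + 16 = 60.
Iteration 3: 16 > -2 holds -> x = 16 - 4 = 12, acc = 60 + 12 = 72.
Iteration 4: 12 > -2 holds -> x = 12 - 4 = 8, acc = 72 + 8 = 80.
Iteration 5: 8 > -2 holds -> x = 8 - 4 = 4, acc = 80 + 4 = 84.
Iteration 6: 4 > -2 holds -> x = 4 - 4 = 0, acc = 84 + 0 = 84.
Iteration 7: 0 > -2 holds -> x = 0 - 4 = -4, acc = 84 + -4 = 80.
Iteration 8: -4 > -2 fails; recursion stops.
SUM(acc) = 24 + 44 + 60 + 72 + 80 + 84 + 84 + 80 = 528.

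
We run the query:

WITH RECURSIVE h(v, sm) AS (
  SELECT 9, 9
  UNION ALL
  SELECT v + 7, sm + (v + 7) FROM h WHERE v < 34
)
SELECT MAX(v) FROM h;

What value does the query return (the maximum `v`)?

37

Base: v=9, sm=9.
Iteration 1: 9 < 34 holds -> v = 9 + 7 = 16, sm = 9 + 16 = 25.
Iteration 2: 16 < 34 holds -> v = 16 + 7 = 23, sm = 25 + 23 = 48.
Iteration 3: 23 < 34 holds -> v = 23 + 7 = 30, sm = 48 + 30 = 78.
Iteration 4: 30 < 34 holds -> v = 30 + 7 = 37, sm = 78 + 37 = 115.
Iteration 5: 37 < 34 fails; recursion stops.
v values: 9, 16, 23, 30, 37; the maximum is 37.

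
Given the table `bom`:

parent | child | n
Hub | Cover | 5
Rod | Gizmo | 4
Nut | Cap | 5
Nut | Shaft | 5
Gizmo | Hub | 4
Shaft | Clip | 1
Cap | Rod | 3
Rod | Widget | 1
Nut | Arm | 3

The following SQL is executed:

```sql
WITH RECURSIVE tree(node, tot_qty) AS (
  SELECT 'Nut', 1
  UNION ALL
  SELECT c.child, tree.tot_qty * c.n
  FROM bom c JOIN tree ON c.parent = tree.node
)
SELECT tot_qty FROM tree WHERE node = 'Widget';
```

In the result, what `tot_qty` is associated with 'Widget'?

Base: (Nut, tot_qty=1).
Iteration 1: components of {Nut} -> Arm = 1*3 = 3, Cap = 1*5 = 5, Shaft = 1*5 = 5.
Iteration 2: components of {Arm,Cap,Shaft} -> Clip = 5*1 = 5, Rod = 5*3 = 15.
Iteration 3: components of {Clip,Rod} -> Gizmo = 15*4 = 60, Widget = 15*1 = 15.
Iteration 4: components of {Gizmo,Widget} -> Hub = 60*4 = 240.
Iteration 5: components of {Hub} -> Cover = 240*5 = 1200.
Iteration 6: no further components; recursion stops.

15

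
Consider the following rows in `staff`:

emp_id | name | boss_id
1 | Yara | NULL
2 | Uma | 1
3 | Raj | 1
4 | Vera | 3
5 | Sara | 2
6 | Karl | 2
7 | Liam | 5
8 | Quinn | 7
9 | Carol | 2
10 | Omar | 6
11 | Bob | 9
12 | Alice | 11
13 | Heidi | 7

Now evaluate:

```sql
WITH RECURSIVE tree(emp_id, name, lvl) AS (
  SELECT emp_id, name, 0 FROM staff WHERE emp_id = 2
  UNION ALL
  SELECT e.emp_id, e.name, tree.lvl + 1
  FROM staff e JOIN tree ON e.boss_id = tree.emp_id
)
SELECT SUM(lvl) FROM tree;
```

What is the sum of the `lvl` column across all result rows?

Base: emp_id=2 (Uma) at lvl 0.
Iteration 1: rows with boss_id in {2} -> Sara (id 5, lvl 1), Karl (id 6, lvl 1), Carol (id 9, lvl 1).
Iteration 2: rows with boss_id in {5,6,9} -> Liam (id 7, lvl 2), Omar (id 10, lvl 2), Bob (id 11, lvl 2).
Iteration 3: rows with boss_id in {7,10,11} -> Quinn (id 8, lvl 3), Alice (id 12, lvl 3), Heidi (id 13, lvl 3).
Iteration 4: no rows with boss_id in {8,12,13}; recursion stops.
SUM(lvl) = 0 + 1 + 1 + 1 + 2 + 2 + 2 + 3 + 3 + 3 = 18.

18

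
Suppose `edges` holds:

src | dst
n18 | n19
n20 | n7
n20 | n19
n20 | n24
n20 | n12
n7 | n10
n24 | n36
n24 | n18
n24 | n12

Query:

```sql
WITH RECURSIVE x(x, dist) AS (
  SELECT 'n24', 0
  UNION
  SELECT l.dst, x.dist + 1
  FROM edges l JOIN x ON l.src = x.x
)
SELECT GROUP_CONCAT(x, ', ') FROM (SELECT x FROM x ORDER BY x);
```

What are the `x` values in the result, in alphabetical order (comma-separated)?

n12, n18, n19, n24, n36

Base: (n24, dist=0).
Iteration 1: edges from {n24} -> (n12, dist=1), (n18, dist=1), (n36, dist=1).
Iteration 2: edges from {n12,n18,n36} -> (n19, dist=2).
Iteration 3: no outgoing edges from {n19}; recursion stops.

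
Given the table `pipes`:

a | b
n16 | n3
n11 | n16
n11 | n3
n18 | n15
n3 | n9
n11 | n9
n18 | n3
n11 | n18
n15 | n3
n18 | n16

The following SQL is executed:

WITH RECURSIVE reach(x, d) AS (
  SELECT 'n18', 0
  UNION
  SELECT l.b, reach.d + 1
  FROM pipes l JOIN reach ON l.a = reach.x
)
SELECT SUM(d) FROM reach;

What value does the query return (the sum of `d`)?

10

Base: (n18, d=0).
Iteration 1: edges from {n18} -> (n15, d=1), (n16, d=1), (n3, d=1).
Iteration 2: edges from {n15,n16,n3} -> (n3, d=2), (n9, d=2). [UNION drops 1 duplicate row(s)]
Iteration 3: edges from {n3,n9} -> (n9, d=3).
Iteration 4: no outgoing edges from {n9}; recursion stops.
SUM(d) = 0 + 1 + 1 + 1 + 2 + 2 + 3 = 10.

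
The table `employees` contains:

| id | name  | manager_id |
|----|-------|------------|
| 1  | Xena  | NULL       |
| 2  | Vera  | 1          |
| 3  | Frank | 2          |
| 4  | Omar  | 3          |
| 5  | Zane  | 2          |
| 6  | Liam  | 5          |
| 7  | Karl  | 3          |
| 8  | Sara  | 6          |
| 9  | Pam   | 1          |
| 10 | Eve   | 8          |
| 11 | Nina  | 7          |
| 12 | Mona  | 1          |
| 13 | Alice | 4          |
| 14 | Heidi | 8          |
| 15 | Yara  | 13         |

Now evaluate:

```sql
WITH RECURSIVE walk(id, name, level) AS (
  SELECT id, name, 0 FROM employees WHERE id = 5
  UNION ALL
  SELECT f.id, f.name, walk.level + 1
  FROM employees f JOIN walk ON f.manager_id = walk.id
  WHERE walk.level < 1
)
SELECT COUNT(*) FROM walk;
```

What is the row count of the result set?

2

Base: id=5 (Zane) at level 0.
Iteration 1: rows with manager_id in {5} -> Liam (id 6, level 1).
Iteration 2: level < 1 fails for all current rows; recursion stops.
Total rows emitted: 2.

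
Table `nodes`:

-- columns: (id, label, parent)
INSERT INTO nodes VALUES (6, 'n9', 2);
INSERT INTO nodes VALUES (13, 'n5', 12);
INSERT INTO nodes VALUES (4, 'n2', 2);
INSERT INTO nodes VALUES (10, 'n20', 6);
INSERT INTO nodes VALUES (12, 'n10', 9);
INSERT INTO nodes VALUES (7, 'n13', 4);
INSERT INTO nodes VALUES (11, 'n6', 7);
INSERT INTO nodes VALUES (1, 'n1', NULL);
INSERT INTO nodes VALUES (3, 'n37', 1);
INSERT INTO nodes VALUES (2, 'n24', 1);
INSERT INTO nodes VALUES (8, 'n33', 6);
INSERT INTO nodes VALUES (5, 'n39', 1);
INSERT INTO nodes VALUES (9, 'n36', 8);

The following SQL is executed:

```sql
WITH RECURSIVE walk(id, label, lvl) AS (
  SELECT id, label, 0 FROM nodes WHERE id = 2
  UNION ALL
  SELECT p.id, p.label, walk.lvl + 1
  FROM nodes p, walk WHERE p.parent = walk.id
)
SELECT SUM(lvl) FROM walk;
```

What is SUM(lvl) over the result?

Base: id=2 (n24) at lvl 0.
Iteration 1: rows with parent in {2} -> n2 (id 4, lvl 1), n9 (id 6, lvl 1).
Iteration 2: rows with parent in {4,6} -> n13 (id 7, lvl 2), n33 (id 8, lvl 2), n20 (id 10, lvl 2).
Iteration 3: rows with parent in {7,8,10} -> n36 (id 9, lvl 3), n6 (id 11, lvl 3).
Iteration 4: rows with parent in {9,11} -> n10 (id 12, lvl 4).
Iteration 5: rows with parent in {12} -> n5 (id 13, lvl 5).
Iteration 6: no rows with parent in {13}; recursion stops.
SUM(lvl) = 0 + 1 + 1 + 2 + 2 + 2 + 3 + 3 + 4 + 5 = 23.

23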